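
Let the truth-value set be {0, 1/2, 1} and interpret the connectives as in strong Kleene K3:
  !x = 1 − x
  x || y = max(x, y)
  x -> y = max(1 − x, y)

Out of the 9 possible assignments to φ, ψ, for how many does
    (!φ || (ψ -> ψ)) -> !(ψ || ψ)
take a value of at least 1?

φ = 0, ψ = 0 ↦ 1  ≥
φ = 0, ψ = 1/2 ↦ 1/2  <
φ = 0, ψ = 1 ↦ 0  <
φ = 1/2, ψ = 0 ↦ 1  ≥
φ = 1/2, ψ = 1/2 ↦ 1/2  <
φ = 1/2, ψ = 1 ↦ 0  <
φ = 1, ψ = 0 ↦ 1  ≥
φ = 1, ψ = 1/2 ↦ 1/2  <
φ = 1, ψ = 1 ↦ 0  <
So 3 of the 9 assignments meet the threshold.

3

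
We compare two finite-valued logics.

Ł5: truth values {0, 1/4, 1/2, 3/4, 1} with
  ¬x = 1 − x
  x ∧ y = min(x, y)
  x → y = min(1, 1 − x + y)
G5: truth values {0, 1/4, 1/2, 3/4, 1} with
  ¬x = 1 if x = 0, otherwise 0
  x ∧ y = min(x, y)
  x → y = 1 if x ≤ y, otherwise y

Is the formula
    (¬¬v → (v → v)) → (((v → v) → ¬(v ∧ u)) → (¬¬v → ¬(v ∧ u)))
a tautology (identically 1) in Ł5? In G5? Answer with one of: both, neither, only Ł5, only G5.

both

In Ł5: every assignment gives 1 — tautology.
In G5: every assignment gives 1 — tautology.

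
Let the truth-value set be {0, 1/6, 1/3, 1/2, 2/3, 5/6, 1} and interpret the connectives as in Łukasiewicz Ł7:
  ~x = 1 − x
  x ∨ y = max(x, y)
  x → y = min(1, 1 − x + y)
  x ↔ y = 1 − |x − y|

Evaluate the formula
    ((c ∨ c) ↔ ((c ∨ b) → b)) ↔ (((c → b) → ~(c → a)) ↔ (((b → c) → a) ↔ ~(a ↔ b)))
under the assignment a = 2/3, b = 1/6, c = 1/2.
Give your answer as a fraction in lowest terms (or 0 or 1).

c ∨ c = 1/2 ∨ 1/2 = 1/2
c ∨ b = 1/2 ∨ 1/6 = 1/2
(c ∨ b) → b = 1/2 → 1/6 = 2/3
(c ∨ c) ↔ ((c ∨ b) → b) = 1/2 ↔ 2/3 = 5/6
c → b = 1/2 → 1/6 = 2/3
c → a = 1/2 → 2/3 = 1
~(c → a) = ~1 = 0
(c → b) → ~(c → a) = 2/3 → 0 = 1/3
b → c = 1/6 → 1/2 = 1
(b → c) → a = 1 → 2/3 = 2/3
a ↔ b = 2/3 ↔ 1/6 = 1/2
~(a ↔ b) = ~1/2 = 1/2
((b → c) → a) ↔ ~(a ↔ b) = 2/3 ↔ 1/2 = 5/6
((c → b) → ~(c → a)) ↔ (((b → c) → a) ↔ ~(a ↔ b)) = 1/3 ↔ 5/6 = 1/2
((c ∨ c) ↔ ((c ∨ b) → b)) ↔ (((c → b) → ~(c → a)) ↔ (((b → c) → a) ↔ ~(a ↔ b))) = 5/6 ↔ 1/2 = 2/3

2/3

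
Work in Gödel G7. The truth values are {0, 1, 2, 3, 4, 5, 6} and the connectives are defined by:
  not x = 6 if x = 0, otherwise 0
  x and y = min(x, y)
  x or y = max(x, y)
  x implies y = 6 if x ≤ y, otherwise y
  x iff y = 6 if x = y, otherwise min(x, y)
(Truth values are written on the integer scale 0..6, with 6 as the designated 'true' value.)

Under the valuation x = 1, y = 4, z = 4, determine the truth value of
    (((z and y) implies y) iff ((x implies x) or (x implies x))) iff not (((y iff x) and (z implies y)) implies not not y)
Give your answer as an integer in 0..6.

0

z and y = 4 and 4 = 4
(z and y) implies y = 4 implies 4 = 6
x implies x = 1 implies 1 = 6
x implies x = 1 implies 1 = 6
(x implies x) or (x implies x) = 6 or 6 = 6
((z and y) implies y) iff ((x implies x) or (x implies x)) = 6 iff 6 = 6
y iff x = 4 iff 1 = 1
z implies y = 4 implies 4 = 6
(y iff x) and (z implies y) = 1 and 6 = 1
not y = not 4 = 0
not not y = not 0 = 6
((y iff x) and (z implies y)) implies not not y = 1 implies 6 = 6
not (((y iff x) and (z implies y)) implies not not y) = not 6 = 0
(((z and y) implies y) iff ((x implies x) or (x implies x))) iff not (((y iff x) and (z implies y)) implies not not y) = 6 iff 0 = 0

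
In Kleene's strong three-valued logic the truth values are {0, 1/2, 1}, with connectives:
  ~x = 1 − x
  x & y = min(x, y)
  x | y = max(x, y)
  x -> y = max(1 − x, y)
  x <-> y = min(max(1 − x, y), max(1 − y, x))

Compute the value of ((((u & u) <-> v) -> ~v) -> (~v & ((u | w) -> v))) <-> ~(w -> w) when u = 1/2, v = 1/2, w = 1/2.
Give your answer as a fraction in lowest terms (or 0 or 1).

u & u = 1/2 & 1/2 = 1/2
(u & u) <-> v = 1/2 <-> 1/2 = 1/2
~v = ~1/2 = 1/2
((u & u) <-> v) -> ~v = 1/2 -> 1/2 = 1/2
~v = ~1/2 = 1/2
u | w = 1/2 | 1/2 = 1/2
(u | w) -> v = 1/2 -> 1/2 = 1/2
~v & ((u | w) -> v) = 1/2 & 1/2 = 1/2
(((u & u) <-> v) -> ~v) -> (~v & ((u | w) -> v)) = 1/2 -> 1/2 = 1/2
w -> w = 1/2 -> 1/2 = 1/2
~(w -> w) = ~1/2 = 1/2
((((u & u) <-> v) -> ~v) -> (~v & ((u | w) -> v))) <-> ~(w -> w) = 1/2 <-> 1/2 = 1/2

1/2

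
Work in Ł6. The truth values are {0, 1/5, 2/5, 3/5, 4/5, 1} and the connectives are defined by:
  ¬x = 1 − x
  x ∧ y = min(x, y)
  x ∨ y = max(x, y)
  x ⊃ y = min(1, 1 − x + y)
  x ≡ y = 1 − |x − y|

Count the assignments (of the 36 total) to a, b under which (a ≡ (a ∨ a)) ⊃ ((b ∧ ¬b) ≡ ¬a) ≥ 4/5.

value 1: 6 assignments (counts)
value 4/5: 10 assignments (counts)
value 3/5: 8 assignments
value 2/5: 6 assignments
value 1/5: 4 assignments
value 0: 2 assignments
So 16 of the 36 assignments meet the threshold.

16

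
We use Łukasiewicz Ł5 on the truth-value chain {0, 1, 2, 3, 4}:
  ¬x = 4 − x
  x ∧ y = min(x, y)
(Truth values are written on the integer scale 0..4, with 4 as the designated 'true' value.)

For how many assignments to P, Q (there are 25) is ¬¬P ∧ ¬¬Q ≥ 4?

1

value 4: 1 assignment (counts)
value 3: 3 assignments
value 2: 5 assignments
value 1: 7 assignments
value 0: 9 assignments
So 1 of the 25 assignments meets the threshold.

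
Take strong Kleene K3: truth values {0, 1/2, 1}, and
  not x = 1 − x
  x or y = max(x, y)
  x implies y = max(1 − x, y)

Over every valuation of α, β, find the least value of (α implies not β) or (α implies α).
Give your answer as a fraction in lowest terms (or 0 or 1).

1/2

Take α = 1/2, β = 1/2:
not β = not 1/2 = 1/2
α implies not β = 1/2 implies 1/2 = 1/2
α implies α = 1/2 implies 1/2 = 1/2
(α implies not β) or (α implies α) = 1/2 or 1/2 = 1/2
No assignment yields a value below 1/2, so this is the minimum.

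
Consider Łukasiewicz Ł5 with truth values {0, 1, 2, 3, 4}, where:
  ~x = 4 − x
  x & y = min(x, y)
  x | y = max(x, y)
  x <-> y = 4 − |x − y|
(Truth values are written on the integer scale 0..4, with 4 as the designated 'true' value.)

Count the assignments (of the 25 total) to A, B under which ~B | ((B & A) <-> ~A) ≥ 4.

value 4: 9 assignments (counts)
value 3: 5 assignments
value 2: 7 assignments
value 1: 2 assignments
value 0: 2 assignments
So 9 of the 25 assignments meet the threshold.

9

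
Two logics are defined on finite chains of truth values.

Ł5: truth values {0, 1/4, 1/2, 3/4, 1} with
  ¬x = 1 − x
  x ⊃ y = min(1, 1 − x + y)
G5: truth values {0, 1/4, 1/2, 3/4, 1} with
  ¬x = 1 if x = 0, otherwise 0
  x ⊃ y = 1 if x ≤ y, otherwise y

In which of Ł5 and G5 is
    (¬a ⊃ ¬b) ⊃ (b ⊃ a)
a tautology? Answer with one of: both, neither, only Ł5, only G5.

In Ł5: every assignment gives 1 — tautology.
In G5: at a = 1/4, b = 1/2 the value is 1/4 — not a tautology.

only Ł5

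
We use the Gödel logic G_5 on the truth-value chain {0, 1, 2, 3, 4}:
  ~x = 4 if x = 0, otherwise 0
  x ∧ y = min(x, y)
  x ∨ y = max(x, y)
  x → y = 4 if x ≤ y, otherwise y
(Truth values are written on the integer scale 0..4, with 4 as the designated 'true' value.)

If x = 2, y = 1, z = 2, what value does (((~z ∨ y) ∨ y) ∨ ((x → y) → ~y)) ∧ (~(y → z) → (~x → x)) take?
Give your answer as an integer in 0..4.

~z = ~2 = 0
~z ∨ y = 0 ∨ 1 = 1
(~z ∨ y) ∨ y = 1 ∨ 1 = 1
x → y = 2 → 1 = 1
~y = ~1 = 0
(x → y) → ~y = 1 → 0 = 0
((~z ∨ y) ∨ y) ∨ ((x → y) → ~y) = 1 ∨ 0 = 1
y → z = 1 → 2 = 4
~(y → z) = ~4 = 0
~x = ~2 = 0
~x → x = 0 → 2 = 4
~(y → z) → (~x → x) = 0 → 4 = 4
(((~z ∨ y) ∨ y) ∨ ((x → y) → ~y)) ∧ (~(y → z) → (~x → x)) = 1 ∧ 4 = 1

1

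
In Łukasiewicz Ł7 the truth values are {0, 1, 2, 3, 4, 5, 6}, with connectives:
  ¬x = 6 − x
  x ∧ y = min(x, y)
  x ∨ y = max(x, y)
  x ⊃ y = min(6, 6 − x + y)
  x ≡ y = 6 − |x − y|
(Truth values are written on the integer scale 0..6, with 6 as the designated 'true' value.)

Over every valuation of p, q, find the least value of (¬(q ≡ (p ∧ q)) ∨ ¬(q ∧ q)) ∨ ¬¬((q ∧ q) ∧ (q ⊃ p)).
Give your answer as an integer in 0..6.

Take p = 0, q = 3:
p ∧ q = 0 ∧ 3 = 0
q ≡ (p ∧ q) = 3 ≡ 0 = 3
¬(q ≡ (p ∧ q)) = ¬3 = 3
q ∧ q = 3 ∧ 3 = 3
¬(q ∧ q) = ¬3 = 3
¬(q ≡ (p ∧ q)) ∨ ¬(q ∧ q) = 3 ∨ 3 = 3
q ∧ q = 3 ∧ 3 = 3
q ⊃ p = 3 ⊃ 0 = 3
(q ∧ q) ∧ (q ⊃ p) = 3 ∧ 3 = 3
¬((q ∧ q) ∧ (q ⊃ p)) = ¬3 = 3
¬¬((q ∧ q) ∧ (q ⊃ p)) = ¬3 = 3
(¬(q ≡ (p ∧ q)) ∨ ¬(q ∧ q)) ∨ ¬¬((q ∧ q) ∧ (q ⊃ p)) = 3 ∨ 3 = 3
No assignment yields a value below 3, so this is the minimum.

3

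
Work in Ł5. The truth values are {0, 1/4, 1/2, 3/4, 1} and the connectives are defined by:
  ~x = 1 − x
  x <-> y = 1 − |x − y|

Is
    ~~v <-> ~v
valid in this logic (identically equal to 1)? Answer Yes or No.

Counterexample: take v = 0.
~v = ~0 = 1
~~v = ~1 = 0
~v = ~0 = 1
~~v <-> ~v = 0 <-> 1 = 0
This gives 0 ≠ 1.

No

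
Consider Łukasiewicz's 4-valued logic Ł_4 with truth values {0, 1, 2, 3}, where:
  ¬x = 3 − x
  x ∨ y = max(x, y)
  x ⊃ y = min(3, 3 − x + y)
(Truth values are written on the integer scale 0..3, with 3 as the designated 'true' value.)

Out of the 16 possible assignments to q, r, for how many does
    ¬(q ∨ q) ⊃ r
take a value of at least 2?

q = 0, r = 0 ↦ 0  <
q = 0, r = 1 ↦ 1  <
q = 0, r = 2 ↦ 2  ≥
q = 0, r = 3 ↦ 3  ≥
q = 1, r = 0 ↦ 1  <
q = 1, r = 1 ↦ 2  ≥
q = 1, r = 2 ↦ 3  ≥
q = 1, r = 3 ↦ 3  ≥
q = 2, r = 0 ↦ 2  ≥
q = 2, r = 1 ↦ 3  ≥
q = 2, r = 2 ↦ 3  ≥
q = 2, r = 3 ↦ 3  ≥
q = 3, r = 0 ↦ 3  ≥
q = 3, r = 1 ↦ 3  ≥
q = 3, r = 2 ↦ 3  ≥
q = 3, r = 3 ↦ 3  ≥
So 13 of the 16 assignments meet the threshold.

13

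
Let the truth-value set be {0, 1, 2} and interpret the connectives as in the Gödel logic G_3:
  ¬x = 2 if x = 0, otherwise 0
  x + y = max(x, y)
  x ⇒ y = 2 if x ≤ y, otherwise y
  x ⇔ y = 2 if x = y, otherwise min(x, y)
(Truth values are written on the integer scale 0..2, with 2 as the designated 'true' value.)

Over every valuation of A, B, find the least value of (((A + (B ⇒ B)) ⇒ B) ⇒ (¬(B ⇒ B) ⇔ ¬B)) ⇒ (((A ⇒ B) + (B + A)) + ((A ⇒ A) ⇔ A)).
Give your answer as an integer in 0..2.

1

Take A = 1, B = 0:
B ⇒ B = 0 ⇒ 0 = 2
A + (B ⇒ B) = 1 + 2 = 2
(A + (B ⇒ B)) ⇒ B = 2 ⇒ 0 = 0
B ⇒ B = 0 ⇒ 0 = 2
¬(B ⇒ B) = ¬2 = 0
¬B = ¬0 = 2
¬(B ⇒ B) ⇔ ¬B = 0 ⇔ 2 = 0
((A + (B ⇒ B)) ⇒ B) ⇒ (¬(B ⇒ B) ⇔ ¬B) = 0 ⇒ 0 = 2
A ⇒ B = 1 ⇒ 0 = 0
B + A = 0 + 1 = 1
(A ⇒ B) + (B + A) = 0 + 1 = 1
A ⇒ A = 1 ⇒ 1 = 2
(A ⇒ A) ⇔ A = 2 ⇔ 1 = 1
((A ⇒ B) + (B + A)) + ((A ⇒ A) ⇔ A) = 1 + 1 = 1
(((A + (B ⇒ B)) ⇒ B) ⇒ (¬(B ⇒ B) ⇔ ¬B)) ⇒ (((A ⇒ B) + (B + A)) + ((A ⇒ A) ⇔ A)) = 2 ⇒ 1 = 1
No assignment yields a value below 1, so this is the minimum.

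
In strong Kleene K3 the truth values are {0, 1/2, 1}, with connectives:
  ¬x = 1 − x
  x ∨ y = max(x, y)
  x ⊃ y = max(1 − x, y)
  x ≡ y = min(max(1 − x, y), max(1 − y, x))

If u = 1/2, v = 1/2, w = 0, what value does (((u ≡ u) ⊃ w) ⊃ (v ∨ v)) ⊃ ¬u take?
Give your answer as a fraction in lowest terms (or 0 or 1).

u ≡ u = 1/2 ≡ 1/2 = 1/2
(u ≡ u) ⊃ w = 1/2 ⊃ 0 = 1/2
v ∨ v = 1/2 ∨ 1/2 = 1/2
((u ≡ u) ⊃ w) ⊃ (v ∨ v) = 1/2 ⊃ 1/2 = 1/2
¬u = ¬1/2 = 1/2
(((u ≡ u) ⊃ w) ⊃ (v ∨ v)) ⊃ ¬u = 1/2 ⊃ 1/2 = 1/2

1/2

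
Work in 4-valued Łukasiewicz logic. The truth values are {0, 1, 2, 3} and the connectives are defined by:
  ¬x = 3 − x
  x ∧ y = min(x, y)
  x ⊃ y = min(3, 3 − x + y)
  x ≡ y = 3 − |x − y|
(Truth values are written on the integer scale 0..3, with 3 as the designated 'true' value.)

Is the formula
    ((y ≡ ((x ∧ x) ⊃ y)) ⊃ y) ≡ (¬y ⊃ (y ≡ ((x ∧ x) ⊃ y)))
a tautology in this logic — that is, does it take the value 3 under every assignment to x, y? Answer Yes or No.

No

Counterexample: take x = 0, y = 0.
x ∧ x = 0 ∧ 0 = 0
(x ∧ x) ⊃ y = 0 ⊃ 0 = 3
y ≡ ((x ∧ x) ⊃ y) = 0 ≡ 3 = 0
(y ≡ ((x ∧ x) ⊃ y)) ⊃ y = 0 ⊃ 0 = 3
¬y = ¬0 = 3
x ∧ x = 0 ∧ 0 = 0
(x ∧ x) ⊃ y = 0 ⊃ 0 = 3
y ≡ ((x ∧ x) ⊃ y) = 0 ≡ 3 = 0
¬y ⊃ (y ≡ ((x ∧ x) ⊃ y)) = 3 ⊃ 0 = 0
((y ≡ ((x ∧ x) ⊃ y)) ⊃ y) ≡ (¬y ⊃ (y ≡ ((x ∧ x) ⊃ y))) = 3 ≡ 0 = 0
This gives 0 ≠ 3.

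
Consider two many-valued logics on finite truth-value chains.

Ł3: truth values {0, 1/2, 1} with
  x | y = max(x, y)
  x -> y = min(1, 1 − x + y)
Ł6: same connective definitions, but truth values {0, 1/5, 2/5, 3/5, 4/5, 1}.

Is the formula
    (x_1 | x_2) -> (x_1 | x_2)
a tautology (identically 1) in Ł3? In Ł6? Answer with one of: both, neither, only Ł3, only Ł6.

In Ł3: every assignment gives 1 — tautology.
In Ł6: every assignment gives 1 — tautology.

both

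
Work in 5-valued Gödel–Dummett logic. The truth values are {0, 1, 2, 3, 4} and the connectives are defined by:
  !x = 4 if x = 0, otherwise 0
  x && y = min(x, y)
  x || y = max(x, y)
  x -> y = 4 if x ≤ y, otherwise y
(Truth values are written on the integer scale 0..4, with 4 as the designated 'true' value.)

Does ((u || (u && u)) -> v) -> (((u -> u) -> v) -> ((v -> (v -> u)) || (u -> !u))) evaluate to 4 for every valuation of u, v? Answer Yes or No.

No

Counterexample: take u = 1, v = 2.
u && u = 1 && 1 = 1
u || (u && u) = 1 || 1 = 1
(u || (u && u)) -> v = 1 -> 2 = 4
u -> u = 1 -> 1 = 4
(u -> u) -> v = 4 -> 2 = 2
v -> u = 2 -> 1 = 1
v -> (v -> u) = 2 -> 1 = 1
!u = !1 = 0
u -> !u = 1 -> 0 = 0
(v -> (v -> u)) || (u -> !u) = 1 || 0 = 1
((u -> u) -> v) -> ((v -> (v -> u)) || (u -> !u)) = 2 -> 1 = 1
((u || (u && u)) -> v) -> (((u -> u) -> v) -> ((v -> (v -> u)) || (u -> !u))) = 4 -> 1 = 1
This gives 1 ≠ 4.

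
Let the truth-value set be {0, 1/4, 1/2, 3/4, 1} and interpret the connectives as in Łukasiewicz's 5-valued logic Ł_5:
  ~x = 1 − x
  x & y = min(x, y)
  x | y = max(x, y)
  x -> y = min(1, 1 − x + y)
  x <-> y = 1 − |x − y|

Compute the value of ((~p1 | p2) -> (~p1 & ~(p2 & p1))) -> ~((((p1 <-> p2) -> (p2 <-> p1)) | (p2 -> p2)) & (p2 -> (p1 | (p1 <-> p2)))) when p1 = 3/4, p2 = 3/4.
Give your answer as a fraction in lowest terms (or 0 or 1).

1/2

~p1 = ~3/4 = 1/4
~p1 | p2 = 1/4 | 3/4 = 3/4
~p1 = ~3/4 = 1/4
p2 & p1 = 3/4 & 3/4 = 3/4
~(p2 & p1) = ~3/4 = 1/4
~p1 & ~(p2 & p1) = 1/4 & 1/4 = 1/4
(~p1 | p2) -> (~p1 & ~(p2 & p1)) = 3/4 -> 1/4 = 1/2
p1 <-> p2 = 3/4 <-> 3/4 = 1
p2 <-> p1 = 3/4 <-> 3/4 = 1
(p1 <-> p2) -> (p2 <-> p1) = 1 -> 1 = 1
p2 -> p2 = 3/4 -> 3/4 = 1
((p1 <-> p2) -> (p2 <-> p1)) | (p2 -> p2) = 1 | 1 = 1
p1 <-> p2 = 3/4 <-> 3/4 = 1
p1 | (p1 <-> p2) = 3/4 | 1 = 1
p2 -> (p1 | (p1 <-> p2)) = 3/4 -> 1 = 1
(((p1 <-> p2) -> (p2 <-> p1)) | (p2 -> p2)) & (p2 -> (p1 | (p1 <-> p2))) = 1 & 1 = 1
~((((p1 <-> p2) -> (p2 <-> p1)) | (p2 -> p2)) & (p2 -> (p1 | (p1 <-> p2)))) = ~1 = 0
((~p1 | p2) -> (~p1 & ~(p2 & p1))) -> ~((((p1 <-> p2) -> (p2 <-> p1)) | (p2 -> p2)) & (p2 -> (p1 | (p1 <-> p2)))) = 1/2 -> 0 = 1/2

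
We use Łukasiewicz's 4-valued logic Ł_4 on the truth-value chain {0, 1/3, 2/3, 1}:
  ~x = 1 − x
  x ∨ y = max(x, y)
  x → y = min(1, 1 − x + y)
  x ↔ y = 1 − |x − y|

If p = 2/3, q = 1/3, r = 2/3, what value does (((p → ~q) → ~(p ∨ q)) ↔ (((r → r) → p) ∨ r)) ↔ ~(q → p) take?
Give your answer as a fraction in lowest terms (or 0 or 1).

~q = ~1/3 = 2/3
p → ~q = 2/3 → 2/3 = 1
p ∨ q = 2/3 ∨ 1/3 = 2/3
~(p ∨ q) = ~2/3 = 1/3
(p → ~q) → ~(p ∨ q) = 1 → 1/3 = 1/3
r → r = 2/3 → 2/3 = 1
(r → r) → p = 1 → 2/3 = 2/3
((r → r) → p) ∨ r = 2/3 ∨ 2/3 = 2/3
((p → ~q) → ~(p ∨ q)) ↔ (((r → r) → p) ∨ r) = 1/3 ↔ 2/3 = 2/3
q → p = 1/3 → 2/3 = 1
~(q → p) = ~1 = 0
(((p → ~q) → ~(p ∨ q)) ↔ (((r → r) → p) ∨ r)) ↔ ~(q → p) = 2/3 ↔ 0 = 1/3

1/3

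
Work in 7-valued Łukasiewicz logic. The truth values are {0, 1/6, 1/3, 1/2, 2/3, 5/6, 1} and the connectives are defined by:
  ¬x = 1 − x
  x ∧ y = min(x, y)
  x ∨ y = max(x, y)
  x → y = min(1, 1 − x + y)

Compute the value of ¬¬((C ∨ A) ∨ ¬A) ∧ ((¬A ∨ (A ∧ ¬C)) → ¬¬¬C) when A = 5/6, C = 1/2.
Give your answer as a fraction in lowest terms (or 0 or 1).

5/6

C ∨ A = 1/2 ∨ 5/6 = 5/6
¬A = ¬5/6 = 1/6
(C ∨ A) ∨ ¬A = 5/6 ∨ 1/6 = 5/6
¬((C ∨ A) ∨ ¬A) = ¬5/6 = 1/6
¬¬((C ∨ A) ∨ ¬A) = ¬1/6 = 5/6
¬A = ¬5/6 = 1/6
¬C = ¬1/2 = 1/2
A ∧ ¬C = 5/6 ∧ 1/2 = 1/2
¬A ∨ (A ∧ ¬C) = 1/6 ∨ 1/2 = 1/2
¬C = ¬1/2 = 1/2
¬¬C = ¬1/2 = 1/2
¬¬¬C = ¬1/2 = 1/2
(¬A ∨ (A ∧ ¬C)) → ¬¬¬C = 1/2 → 1/2 = 1
¬¬((C ∨ A) ∨ ¬A) ∧ ((¬A ∨ (A ∧ ¬C)) → ¬¬¬C) = 5/6 ∧ 1 = 5/6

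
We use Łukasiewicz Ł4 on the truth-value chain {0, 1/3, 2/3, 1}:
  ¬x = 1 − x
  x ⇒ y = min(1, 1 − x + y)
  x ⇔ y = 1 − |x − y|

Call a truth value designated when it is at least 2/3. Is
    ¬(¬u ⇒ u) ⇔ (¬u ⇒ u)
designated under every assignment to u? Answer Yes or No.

Counterexample: take u = 0.
¬u = ¬0 = 1
¬u ⇒ u = 1 ⇒ 0 = 0
¬(¬u ⇒ u) = ¬0 = 1
¬u = ¬0 = 1
¬u ⇒ u = 1 ⇒ 0 = 0
¬(¬u ⇒ u) ⇔ (¬u ⇒ u) = 1 ⇔ 0 = 0
This gives 0, which is below 2/3.

No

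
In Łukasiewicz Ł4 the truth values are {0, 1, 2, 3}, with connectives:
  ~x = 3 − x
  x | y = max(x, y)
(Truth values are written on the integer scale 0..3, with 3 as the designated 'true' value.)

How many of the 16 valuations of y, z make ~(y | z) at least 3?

1

y = 0, z = 0 ↦ 3  ≥
y = 0, z = 1 ↦ 2  <
y = 0, z = 2 ↦ 1  <
y = 0, z = 3 ↦ 0  <
y = 1, z = 0 ↦ 2  <
y = 1, z = 1 ↦ 2  <
y = 1, z = 2 ↦ 1  <
y = 1, z = 3 ↦ 0  <
y = 2, z = 0 ↦ 1  <
y = 2, z = 1 ↦ 1  <
y = 2, z = 2 ↦ 1  <
y = 2, z = 3 ↦ 0  <
y = 3, z = 0 ↦ 0  <
y = 3, z = 1 ↦ 0  <
y = 3, z = 2 ↦ 0  <
y = 3, z = 3 ↦ 0  <
So 1 of the 16 assignments meets the threshold.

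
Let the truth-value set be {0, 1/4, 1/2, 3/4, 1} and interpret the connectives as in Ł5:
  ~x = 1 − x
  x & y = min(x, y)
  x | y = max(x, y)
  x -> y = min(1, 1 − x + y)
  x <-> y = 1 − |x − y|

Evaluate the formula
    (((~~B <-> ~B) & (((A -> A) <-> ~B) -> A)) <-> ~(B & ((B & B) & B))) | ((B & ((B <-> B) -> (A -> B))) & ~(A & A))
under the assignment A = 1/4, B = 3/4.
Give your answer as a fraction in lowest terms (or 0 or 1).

3/4

~B = ~3/4 = 1/4
~~B = ~1/4 = 3/4
~B = ~3/4 = 1/4
~~B <-> ~B = 3/4 <-> 1/4 = 1/2
A -> A = 1/4 -> 1/4 = 1
~B = ~3/4 = 1/4
(A -> A) <-> ~B = 1 <-> 1/4 = 1/4
((A -> A) <-> ~B) -> A = 1/4 -> 1/4 = 1
(~~B <-> ~B) & (((A -> A) <-> ~B) -> A) = 1/2 & 1 = 1/2
B & B = 3/4 & 3/4 = 3/4
(B & B) & B = 3/4 & 3/4 = 3/4
B & ((B & B) & B) = 3/4 & 3/4 = 3/4
~(B & ((B & B) & B)) = ~3/4 = 1/4
((~~B <-> ~B) & (((A -> A) <-> ~B) -> A)) <-> ~(B & ((B & B) & B)) = 1/2 <-> 1/4 = 3/4
B <-> B = 3/4 <-> 3/4 = 1
A -> B = 1/4 -> 3/4 = 1
(B <-> B) -> (A -> B) = 1 -> 1 = 1
B & ((B <-> B) -> (A -> B)) = 3/4 & 1 = 3/4
A & A = 1/4 & 1/4 = 1/4
~(A & A) = ~1/4 = 3/4
(B & ((B <-> B) -> (A -> B))) & ~(A & A) = 3/4 & 3/4 = 3/4
(((~~B <-> ~B) & (((A -> A) <-> ~B) -> A)) <-> ~(B & ((B & B) & B))) | ((B & ((B <-> B) -> (A -> B))) & ~(A & A)) = 3/4 | 3/4 = 3/4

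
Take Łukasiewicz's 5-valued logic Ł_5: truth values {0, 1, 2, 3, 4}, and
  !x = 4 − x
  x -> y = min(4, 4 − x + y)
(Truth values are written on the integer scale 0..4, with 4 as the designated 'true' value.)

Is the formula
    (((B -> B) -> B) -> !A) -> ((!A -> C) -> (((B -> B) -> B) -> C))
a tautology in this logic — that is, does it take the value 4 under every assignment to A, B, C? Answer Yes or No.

At A = 1, B = 0, C = 4, for instance:
B -> B = 0 -> 0 = 4
(B -> B) -> B = 4 -> 0 = 0
!A = !1 = 3
((B -> B) -> B) -> !A = 0 -> 3 = 4
!A -> C = 3 -> 4 = 4
((B -> B) -> B) -> C = 0 -> 4 = 4
(!A -> C) -> (((B -> B) -> B) -> C) = 4 -> 4 = 4
(((B -> B) -> B) -> !A) -> ((!A -> C) -> (((B -> B) -> B) -> C)) = 4 -> 4 = 4
and checking the remaining 124 assignments likewise gives ≥ 4 in every case.

Yes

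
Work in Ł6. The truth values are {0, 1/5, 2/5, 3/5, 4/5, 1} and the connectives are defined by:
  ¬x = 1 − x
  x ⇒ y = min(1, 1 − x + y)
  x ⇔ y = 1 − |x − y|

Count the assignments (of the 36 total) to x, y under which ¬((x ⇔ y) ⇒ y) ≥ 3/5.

value 1: 1 assignment (counts)
value 4/5: 2 assignments (counts)
value 3/5: 4 assignments (counts)
value 2/5: 5 assignments
value 1/5: 7 assignments
value 0: 17 assignments
So 7 of the 36 assignments meet the threshold.

7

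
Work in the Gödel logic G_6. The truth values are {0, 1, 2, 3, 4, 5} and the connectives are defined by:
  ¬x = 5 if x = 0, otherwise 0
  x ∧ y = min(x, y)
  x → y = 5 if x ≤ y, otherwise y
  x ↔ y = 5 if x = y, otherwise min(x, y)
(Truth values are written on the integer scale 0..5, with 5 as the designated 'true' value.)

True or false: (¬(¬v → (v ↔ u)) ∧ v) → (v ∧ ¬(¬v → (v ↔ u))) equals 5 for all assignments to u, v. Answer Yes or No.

Yes

At u = 2, v = 1, for instance:
¬v = ¬1 = 0
v ↔ u = 1 ↔ 2 = 1
¬v → (v ↔ u) = 0 → 1 = 5
¬(¬v → (v ↔ u)) = ¬5 = 0
¬(¬v → (v ↔ u)) ∧ v = 0 ∧ 1 = 0
v ∧ ¬(¬v → (v ↔ u)) = 1 ∧ 0 = 0
(¬(¬v → (v ↔ u)) ∧ v) → (v ∧ ¬(¬v → (v ↔ u))) = 0 → 0 = 5
and checking the remaining 35 assignments likewise gives ≥ 5 in every case.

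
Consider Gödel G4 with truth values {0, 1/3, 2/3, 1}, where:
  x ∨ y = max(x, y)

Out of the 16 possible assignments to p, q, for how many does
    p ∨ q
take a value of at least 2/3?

p = 0, q = 0 ↦ 0  <
p = 0, q = 1/3 ↦ 1/3  <
p = 0, q = 2/3 ↦ 2/3  ≥
p = 0, q = 1 ↦ 1  ≥
p = 1/3, q = 0 ↦ 1/3  <
p = 1/3, q = 1/3 ↦ 1/3  <
p = 1/3, q = 2/3 ↦ 2/3  ≥
p = 1/3, q = 1 ↦ 1  ≥
p = 2/3, q = 0 ↦ 2/3  ≥
p = 2/3, q = 1/3 ↦ 2/3  ≥
p = 2/3, q = 2/3 ↦ 2/3  ≥
p = 2/3, q = 1 ↦ 1  ≥
p = 1, q = 0 ↦ 1  ≥
p = 1, q = 1/3 ↦ 1  ≥
p = 1, q = 2/3 ↦ 1  ≥
p = 1, q = 1 ↦ 1  ≥
So 12 of the 16 assignments meet the threshold.

12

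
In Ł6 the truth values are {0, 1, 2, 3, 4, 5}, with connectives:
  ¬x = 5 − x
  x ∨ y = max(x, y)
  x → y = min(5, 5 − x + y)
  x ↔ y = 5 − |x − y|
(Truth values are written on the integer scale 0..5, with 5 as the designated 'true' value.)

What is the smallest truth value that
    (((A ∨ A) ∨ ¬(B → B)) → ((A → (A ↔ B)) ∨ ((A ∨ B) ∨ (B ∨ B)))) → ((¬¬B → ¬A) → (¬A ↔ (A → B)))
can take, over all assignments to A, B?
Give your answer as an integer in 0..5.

Take A = 2, B = 2:
A ∨ A = 2 ∨ 2 = 2
B → B = 2 → 2 = 5
¬(B → B) = ¬5 = 0
(A ∨ A) ∨ ¬(B → B) = 2 ∨ 0 = 2
A ↔ B = 2 ↔ 2 = 5
A → (A ↔ B) = 2 → 5 = 5
A ∨ B = 2 ∨ 2 = 2
B ∨ B = 2 ∨ 2 = 2
(A ∨ B) ∨ (B ∨ B) = 2 ∨ 2 = 2
(A → (A ↔ B)) ∨ ((A ∨ B) ∨ (B ∨ B)) = 5 ∨ 2 = 5
((A ∨ A) ∨ ¬(B → B)) → ((A → (A ↔ B)) ∨ ((A ∨ B) ∨ (B ∨ B))) = 2 → 5 = 5
¬B = ¬2 = 3
¬¬B = ¬3 = 2
¬A = ¬2 = 3
¬¬B → ¬A = 2 → 3 = 5
¬A = ¬2 = 3
A → B = 2 → 2 = 5
¬A ↔ (A → B) = 3 ↔ 5 = 3
(¬¬B → ¬A) → (¬A ↔ (A → B)) = 5 → 3 = 3
(((A ∨ A) ∨ ¬(B → B)) → ((A → (A ↔ B)) ∨ ((A ∨ B) ∨ (B ∨ B)))) → ((¬¬B → ¬A) → (¬A ↔ (A → B))) = 5 → 3 = 3
No assignment yields a value below 3, so this is the minimum.

3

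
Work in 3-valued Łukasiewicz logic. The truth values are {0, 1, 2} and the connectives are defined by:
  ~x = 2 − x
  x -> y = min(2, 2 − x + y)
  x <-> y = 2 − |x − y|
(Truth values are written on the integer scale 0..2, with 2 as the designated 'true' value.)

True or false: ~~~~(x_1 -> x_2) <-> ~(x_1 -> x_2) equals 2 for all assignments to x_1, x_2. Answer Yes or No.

No

Counterexample: take x_1 = 0, x_2 = 0.
x_1 -> x_2 = 0 -> 0 = 2
~(x_1 -> x_2) = ~2 = 0
~~(x_1 -> x_2) = ~0 = 2
~~~(x_1 -> x_2) = ~2 = 0
~~~~(x_1 -> x_2) = ~0 = 2
x_1 -> x_2 = 0 -> 0 = 2
~(x_1 -> x_2) = ~2 = 0
~~~~(x_1 -> x_2) <-> ~(x_1 -> x_2) = 2 <-> 0 = 0
This gives 0 ≠ 2.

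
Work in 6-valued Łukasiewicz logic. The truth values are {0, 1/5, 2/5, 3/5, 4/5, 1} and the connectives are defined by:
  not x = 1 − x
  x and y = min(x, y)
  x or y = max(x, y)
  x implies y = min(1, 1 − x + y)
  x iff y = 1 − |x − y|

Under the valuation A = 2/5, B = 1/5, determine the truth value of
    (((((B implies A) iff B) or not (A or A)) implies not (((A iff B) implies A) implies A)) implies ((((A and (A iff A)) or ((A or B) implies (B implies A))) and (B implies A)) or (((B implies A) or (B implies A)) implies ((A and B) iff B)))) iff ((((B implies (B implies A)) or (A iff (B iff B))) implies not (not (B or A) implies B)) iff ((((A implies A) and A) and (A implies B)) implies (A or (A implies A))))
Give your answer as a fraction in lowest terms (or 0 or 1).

B implies A = 1/5 implies 2/5 = 1
(B implies A) iff B = 1 iff 1/5 = 1/5
A or A = 2/5 or 2/5 = 2/5
not (A or A) = not 2/5 = 3/5
((B implies A) iff B) or not (A or A) = 1/5 or 3/5 = 3/5
A iff B = 2/5 iff 1/5 = 4/5
(A iff B) implies A = 4/5 implies 2/5 = 3/5
((A iff B) implies A) implies A = 3/5 implies 2/5 = 4/5
not (((A iff B) implies A) implies A) = not 4/5 = 1/5
(((B implies A) iff B) or not (A or A)) implies not (((A iff B) implies A) implies A) = 3/5 implies 1/5 = 3/5
A iff A = 2/5 iff 2/5 = 1
A and (A iff A) = 2/5 and 1 = 2/5
A or B = 2/5 or 1/5 = 2/5
B implies A = 1/5 implies 2/5 = 1
(A or B) implies (B implies A) = 2/5 implies 1 = 1
(A and (A iff A)) or ((A or B) implies (B implies A)) = 2/5 or 1 = 1
B implies A = 1/5 implies 2/5 = 1
((A and (A iff A)) or ((A or B) implies (B implies A))) and (B implies A) = 1 and 1 = 1
B implies A = 1/5 implies 2/5 = 1
B implies A = 1/5 implies 2/5 = 1
(B implies A) or (B implies A) = 1 or 1 = 1
A and B = 2/5 and 1/5 = 1/5
(A and B) iff B = 1/5 iff 1/5 = 1
((B implies A) or (B implies A)) implies ((A and B) iff B) = 1 implies 1 = 1
(((A and (A iff A)) or ((A or B) implies (B implies A))) and (B implies A)) or (((B implies A) or (B implies A)) implies ((A and B) iff B)) = 1 or 1 = 1
((((B implies A) iff B) or not (A or A)) implies not (((A iff B) implies A) implies A)) implies ((((A and (A iff A)) or ((A or B) implies (B implies A))) and (B implies A)) or (((B implies A) or (B implies A)) implies ((A and B) iff B))) = 3/5 implies 1 = 1
B implies A = 1/5 implies 2/5 = 1
B implies (B implies A) = 1/5 implies 1 = 1
B iff B = 1/5 iff 1/5 = 1
A iff (B iff B) = 2/5 iff 1 = 2/5
(B implies (B implies A)) or (A iff (B iff B)) = 1 or 2/5 = 1
B or A = 1/5 or 2/5 = 2/5
not (B or A) = not 2/5 = 3/5
not (B or A) implies B = 3/5 implies 1/5 = 3/5
not (not (B or A) implies B) = not 3/5 = 2/5
((B implies (B implies A)) or (A iff (B iff B))) implies not (not (B or A) implies B) = 1 implies 2/5 = 2/5
A implies A = 2/5 implies 2/5 = 1
(A implies A) and A = 1 and 2/5 = 2/5
A implies B = 2/5 implies 1/5 = 4/5
((A implies A) and A) and (A implies B) = 2/5 and 4/5 = 2/5
A implies A = 2/5 implies 2/5 = 1
A or (A implies A) = 2/5 or 1 = 1
(((A implies A) and A) and (A implies B)) implies (A or (A implies A)) = 2/5 implies 1 = 1
(((B implies (B implies A)) or (A iff (B iff B))) implies not (not (B or A) implies B)) iff ((((A implies A) and A) and (A implies B)) implies (A or (A implies A))) = 2/5 iff 1 = 2/5
(((((B implies A) iff B) or not (A or A)) implies not (((A iff B) implies A) implies A)) implies ((((A and (A iff A)) or ((A or B) implies (B implies A))) and (B implies A)) or (((B implies A) or (B implies A)) implies ((A and B) iff B)))) iff ((((B implies (B implies A)) or (A iff (B iff B))) implies not (not (B or A) implies B)) iff ((((A implies A) and A) and (A implies B)) implies (A or (A implies A)))) = 1 iff 2/5 = 2/5

2/5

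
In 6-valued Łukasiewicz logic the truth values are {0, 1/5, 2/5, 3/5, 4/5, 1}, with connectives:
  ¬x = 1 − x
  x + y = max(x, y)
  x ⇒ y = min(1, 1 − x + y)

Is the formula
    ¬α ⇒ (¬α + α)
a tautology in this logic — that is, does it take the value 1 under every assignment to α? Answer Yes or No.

α = 0 ↦ 1
α = 1/5 ↦ 1
α = 2/5 ↦ 1
α = 3/5 ↦ 1
α = 4/5 ↦ 1
α = 1 ↦ 1
Every assignment gives a value ≥ 1.

Yes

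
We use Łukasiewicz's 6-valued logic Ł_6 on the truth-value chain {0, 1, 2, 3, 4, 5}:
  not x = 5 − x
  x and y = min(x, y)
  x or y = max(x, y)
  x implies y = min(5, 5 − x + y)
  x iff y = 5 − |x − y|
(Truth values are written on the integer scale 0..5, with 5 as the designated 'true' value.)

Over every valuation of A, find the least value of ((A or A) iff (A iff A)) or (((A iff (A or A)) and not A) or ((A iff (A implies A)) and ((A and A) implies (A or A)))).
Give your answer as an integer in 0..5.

Take A = 2:
A or A = 2 or 2 = 2
A iff A = 2 iff 2 = 5
(A or A) iff (A iff A) = 2 iff 5 = 2
A or A = 2 or 2 = 2
A iff (A or A) = 2 iff 2 = 5
not A = not 2 = 3
(A iff (A or A)) and not A = 5 and 3 = 3
A implies A = 2 implies 2 = 5
A iff (A implies A) = 2 iff 5 = 2
A and A = 2 and 2 = 2
A or A = 2 or 2 = 2
(A and A) implies (A or A) = 2 implies 2 = 5
(A iff (A implies A)) and ((A and A) implies (A or A)) = 2 and 5 = 2
((A iff (A or A)) and not A) or ((A iff (A implies A)) and ((A and A) implies (A or A))) = 3 or 2 = 3
((A or A) iff (A iff A)) or (((A iff (A or A)) and not A) or ((A iff (A implies A)) and ((A and A) implies (A or A)))) = 2 or 3 = 3
No assignment yields a value below 3, so this is the minimum.

3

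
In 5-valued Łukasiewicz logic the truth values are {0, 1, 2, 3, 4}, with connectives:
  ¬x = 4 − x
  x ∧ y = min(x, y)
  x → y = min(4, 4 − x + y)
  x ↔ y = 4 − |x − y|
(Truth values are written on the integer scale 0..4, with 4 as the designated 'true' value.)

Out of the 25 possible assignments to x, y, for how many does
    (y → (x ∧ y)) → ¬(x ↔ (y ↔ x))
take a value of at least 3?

value 4: 6 assignments (counts)
value 3: 5 assignments (counts)
value 2: 6 assignments
value 1: 5 assignments
value 0: 3 assignments
So 11 of the 25 assignments meet the threshold.

11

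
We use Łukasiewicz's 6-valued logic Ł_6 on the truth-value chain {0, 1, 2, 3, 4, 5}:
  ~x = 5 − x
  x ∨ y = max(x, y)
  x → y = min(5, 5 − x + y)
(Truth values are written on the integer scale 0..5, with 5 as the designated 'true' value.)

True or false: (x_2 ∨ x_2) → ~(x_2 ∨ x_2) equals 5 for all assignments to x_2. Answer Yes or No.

No

Counterexample: take x_2 = 3.
x_2 ∨ x_2 = 3 ∨ 3 = 3
x_2 ∨ x_2 = 3 ∨ 3 = 3
~(x_2 ∨ x_2) = ~3 = 2
(x_2 ∨ x_2) → ~(x_2 ∨ x_2) = 3 → 2 = 4
This gives 4 ≠ 5.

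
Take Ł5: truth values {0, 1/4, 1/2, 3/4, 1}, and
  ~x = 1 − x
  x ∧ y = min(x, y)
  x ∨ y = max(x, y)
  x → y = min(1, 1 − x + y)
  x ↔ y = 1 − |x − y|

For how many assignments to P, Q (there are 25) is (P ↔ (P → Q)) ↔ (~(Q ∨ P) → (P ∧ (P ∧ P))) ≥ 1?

5

value 1: 5 assignments (counts)
value 3/4: 7 assignments
value 1/2: 7 assignments
value 1/4: 4 assignments
value 0: 2 assignments
So 5 of the 25 assignments meet the threshold.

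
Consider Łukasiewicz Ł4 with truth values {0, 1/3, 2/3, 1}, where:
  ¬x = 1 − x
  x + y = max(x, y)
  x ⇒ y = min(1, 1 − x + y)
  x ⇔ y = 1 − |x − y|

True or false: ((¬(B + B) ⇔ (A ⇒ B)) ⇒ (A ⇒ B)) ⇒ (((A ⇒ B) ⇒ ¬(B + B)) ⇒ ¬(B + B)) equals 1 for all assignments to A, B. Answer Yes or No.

No

Counterexample: take A = 1, B = 2/3.
B + B = 2/3 + 2/3 = 2/3
¬(B + B) = ¬2/3 = 1/3
A ⇒ B = 1 ⇒ 2/3 = 2/3
¬(B + B) ⇔ (A ⇒ B) = 1/3 ⇔ 2/3 = 2/3
A ⇒ B = 1 ⇒ 2/3 = 2/3
(¬(B + B) ⇔ (A ⇒ B)) ⇒ (A ⇒ B) = 2/3 ⇒ 2/3 = 1
A ⇒ B = 1 ⇒ 2/3 = 2/3
B + B = 2/3 + 2/3 = 2/3
¬(B + B) = ¬2/3 = 1/3
(A ⇒ B) ⇒ ¬(B + B) = 2/3 ⇒ 1/3 = 2/3
B + B = 2/3 + 2/3 = 2/3
¬(B + B) = ¬2/3 = 1/3
((A ⇒ B) ⇒ ¬(B + B)) ⇒ ¬(B + B) = 2/3 ⇒ 1/3 = 2/3
((¬(B + B) ⇔ (A ⇒ B)) ⇒ (A ⇒ B)) ⇒ (((A ⇒ B) ⇒ ¬(B + B)) ⇒ ¬(B + B)) = 1 ⇒ 2/3 = 2/3
This gives 2/3 ≠ 1.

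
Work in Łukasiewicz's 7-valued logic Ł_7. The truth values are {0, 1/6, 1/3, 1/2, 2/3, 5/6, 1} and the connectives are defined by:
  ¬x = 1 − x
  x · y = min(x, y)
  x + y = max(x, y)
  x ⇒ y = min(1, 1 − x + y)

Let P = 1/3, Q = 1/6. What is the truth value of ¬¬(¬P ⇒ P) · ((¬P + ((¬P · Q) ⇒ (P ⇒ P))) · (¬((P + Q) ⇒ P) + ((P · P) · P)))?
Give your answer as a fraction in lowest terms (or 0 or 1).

¬P = ¬1/3 = 2/3
¬P ⇒ P = 2/3 ⇒ 1/3 = 2/3
¬(¬P ⇒ P) = ¬2/3 = 1/3
¬¬(¬P ⇒ P) = ¬1/3 = 2/3
¬P = ¬1/3 = 2/3
¬P = ¬1/3 = 2/3
¬P · Q = 2/3 · 1/6 = 1/6
P ⇒ P = 1/3 ⇒ 1/3 = 1
(¬P · Q) ⇒ (P ⇒ P) = 1/6 ⇒ 1 = 1
¬P + ((¬P · Q) ⇒ (P ⇒ P)) = 2/3 + 1 = 1
P + Q = 1/3 + 1/6 = 1/3
(P + Q) ⇒ P = 1/3 ⇒ 1/3 = 1
¬((P + Q) ⇒ P) = ¬1 = 0
P · P = 1/3 · 1/3 = 1/3
(P · P) · P = 1/3 · 1/3 = 1/3
¬((P + Q) ⇒ P) + ((P · P) · P) = 0 + 1/3 = 1/3
(¬P + ((¬P · Q) ⇒ (P ⇒ P))) · (¬((P + Q) ⇒ P) + ((P · P) · P)) = 1 · 1/3 = 1/3
¬¬(¬P ⇒ P) · ((¬P + ((¬P · Q) ⇒ (P ⇒ P))) · (¬((P + Q) ⇒ P) + ((P · P) · P))) = 2/3 · 1/3 = 1/3

1/3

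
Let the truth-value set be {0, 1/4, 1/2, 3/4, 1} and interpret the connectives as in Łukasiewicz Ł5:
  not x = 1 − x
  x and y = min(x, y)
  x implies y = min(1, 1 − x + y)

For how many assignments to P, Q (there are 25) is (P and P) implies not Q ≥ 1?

15

value 1: 15 assignments (counts)
value 3/4: 4 assignments
value 1/2: 3 assignments
value 1/4: 2 assignments
value 0: 1 assignment
So 15 of the 25 assignments meet the threshold.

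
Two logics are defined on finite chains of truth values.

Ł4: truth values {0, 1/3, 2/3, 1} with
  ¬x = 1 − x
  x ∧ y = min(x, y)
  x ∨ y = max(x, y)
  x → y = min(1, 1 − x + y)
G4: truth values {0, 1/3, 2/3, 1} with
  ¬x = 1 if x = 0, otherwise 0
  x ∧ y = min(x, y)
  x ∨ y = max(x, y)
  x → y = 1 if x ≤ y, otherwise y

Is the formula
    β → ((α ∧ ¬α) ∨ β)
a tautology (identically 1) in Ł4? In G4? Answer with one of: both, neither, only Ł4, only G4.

both

In Ł4: every assignment gives 1 — tautology.
In G4: every assignment gives 1 — tautology.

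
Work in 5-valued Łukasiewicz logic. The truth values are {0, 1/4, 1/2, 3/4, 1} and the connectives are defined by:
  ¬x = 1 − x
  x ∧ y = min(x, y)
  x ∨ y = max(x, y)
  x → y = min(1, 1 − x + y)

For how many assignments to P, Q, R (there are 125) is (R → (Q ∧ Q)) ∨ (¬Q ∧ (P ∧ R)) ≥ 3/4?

103

value 1: 76 assignments (counts)
value 3/4: 27 assignments (counts)
value 1/2: 16 assignments
value 1/4: 5 assignments
value 0: 1 assignment
So 103 of the 125 assignments meet the threshold.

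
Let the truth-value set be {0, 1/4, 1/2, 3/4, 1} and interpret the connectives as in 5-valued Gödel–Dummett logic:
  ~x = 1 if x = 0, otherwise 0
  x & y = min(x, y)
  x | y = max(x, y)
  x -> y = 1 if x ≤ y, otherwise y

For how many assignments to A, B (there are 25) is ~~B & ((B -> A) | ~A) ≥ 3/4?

value 1: 14 assignments (counts)
value 3/4: 1 assignment (counts)
value 1/2: 2 assignments
value 1/4: 3 assignments
value 0: 5 assignments
So 15 of the 25 assignments meet the threshold.

15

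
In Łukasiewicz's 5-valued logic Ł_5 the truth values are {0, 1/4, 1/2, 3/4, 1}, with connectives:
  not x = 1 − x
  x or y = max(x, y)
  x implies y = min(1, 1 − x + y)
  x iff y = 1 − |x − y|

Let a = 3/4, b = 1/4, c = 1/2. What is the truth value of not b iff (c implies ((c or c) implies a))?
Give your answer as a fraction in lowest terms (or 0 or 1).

3/4

not b = not 1/4 = 3/4
c or c = 1/2 or 1/2 = 1/2
(c or c) implies a = 1/2 implies 3/4 = 1
c implies ((c or c) implies a) = 1/2 implies 1 = 1
not b iff (c implies ((c or c) implies a)) = 3/4 iff 1 = 3/4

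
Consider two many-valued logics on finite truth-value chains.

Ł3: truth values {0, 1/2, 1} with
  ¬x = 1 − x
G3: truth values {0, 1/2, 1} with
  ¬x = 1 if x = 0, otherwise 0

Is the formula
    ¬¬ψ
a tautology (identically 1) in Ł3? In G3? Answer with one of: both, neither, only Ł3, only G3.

neither

In Ł3: at ψ = 0 the value is 0 — not a tautology.
In G3: at ψ = 0 the value is 0 — not a tautology.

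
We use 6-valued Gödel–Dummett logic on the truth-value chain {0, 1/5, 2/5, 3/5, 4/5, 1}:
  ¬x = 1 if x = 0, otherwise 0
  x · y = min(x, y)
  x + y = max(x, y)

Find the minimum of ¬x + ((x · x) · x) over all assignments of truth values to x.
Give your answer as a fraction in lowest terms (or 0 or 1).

1/5

Take x = 1/5:
¬x = ¬1/5 = 0
x · x = 1/5 · 1/5 = 1/5
(x · x) · x = 1/5 · 1/5 = 1/5
¬x + ((x · x) · x) = 0 + 1/5 = 1/5
No assignment yields a value below 1/5, so this is the minimum.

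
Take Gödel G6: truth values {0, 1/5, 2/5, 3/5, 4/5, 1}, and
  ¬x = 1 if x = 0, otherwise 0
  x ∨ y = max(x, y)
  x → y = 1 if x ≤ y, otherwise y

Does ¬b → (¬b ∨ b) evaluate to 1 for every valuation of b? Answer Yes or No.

Yes

b = 0 ↦ 1
b = 1/5 ↦ 1
b = 2/5 ↦ 1
b = 3/5 ↦ 1
b = 4/5 ↦ 1
b = 1 ↦ 1
Every assignment gives a value ≥ 1.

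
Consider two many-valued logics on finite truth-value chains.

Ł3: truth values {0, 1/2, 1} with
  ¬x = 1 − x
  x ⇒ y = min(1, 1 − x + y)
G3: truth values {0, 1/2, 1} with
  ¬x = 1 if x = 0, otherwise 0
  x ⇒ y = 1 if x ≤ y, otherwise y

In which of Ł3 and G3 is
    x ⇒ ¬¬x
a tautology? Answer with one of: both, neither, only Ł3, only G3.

both

In Ł3: every assignment gives 1 — tautology.
In G3: every assignment gives 1 — tautology.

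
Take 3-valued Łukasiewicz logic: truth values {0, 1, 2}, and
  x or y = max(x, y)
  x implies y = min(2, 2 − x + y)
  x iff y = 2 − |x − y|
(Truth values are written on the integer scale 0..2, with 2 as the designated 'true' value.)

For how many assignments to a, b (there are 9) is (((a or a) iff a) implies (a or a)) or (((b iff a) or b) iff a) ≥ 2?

a = 0, b = 0 ↦ 0  <
a = 0, b = 1 ↦ 1  <
a = 0, b = 2 ↦ 0  <
a = 1, b = 0 ↦ 2  ≥
a = 1, b = 1 ↦ 1  <
a = 1, b = 2 ↦ 1  <
a = 2, b = 0 ↦ 2  ≥
a = 2, b = 1 ↦ 2  ≥
a = 2, b = 2 ↦ 2  ≥
So 4 of the 9 assignments meet the threshold.

4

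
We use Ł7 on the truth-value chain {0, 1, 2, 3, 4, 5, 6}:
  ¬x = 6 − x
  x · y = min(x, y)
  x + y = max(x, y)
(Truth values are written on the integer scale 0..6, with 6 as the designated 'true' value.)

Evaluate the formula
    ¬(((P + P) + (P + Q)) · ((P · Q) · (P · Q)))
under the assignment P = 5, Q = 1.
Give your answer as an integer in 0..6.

5

P + P = 5 + 5 = 5
P + Q = 5 + 1 = 5
(P + P) + (P + Q) = 5 + 5 = 5
P · Q = 5 · 1 = 1
P · Q = 5 · 1 = 1
(P · Q) · (P · Q) = 1 · 1 = 1
((P + P) + (P + Q)) · ((P · Q) · (P · Q)) = 5 · 1 = 1
¬(((P + P) + (P + Q)) · ((P · Q) · (P · Q))) = ¬1 = 5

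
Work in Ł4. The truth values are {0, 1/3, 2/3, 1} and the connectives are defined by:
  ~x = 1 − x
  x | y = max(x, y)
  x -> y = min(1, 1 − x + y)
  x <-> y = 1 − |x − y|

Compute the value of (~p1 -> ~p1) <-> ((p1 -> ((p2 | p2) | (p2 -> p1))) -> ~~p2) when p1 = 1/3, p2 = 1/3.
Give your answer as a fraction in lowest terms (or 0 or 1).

~p1 = ~1/3 = 2/3
~p1 = ~1/3 = 2/3
~p1 -> ~p1 = 2/3 -> 2/3 = 1
p2 | p2 = 1/3 | 1/3 = 1/3
p2 -> p1 = 1/3 -> 1/3 = 1
(p2 | p2) | (p2 -> p1) = 1/3 | 1 = 1
p1 -> ((p2 | p2) | (p2 -> p1)) = 1/3 -> 1 = 1
~p2 = ~1/3 = 2/3
~~p2 = ~2/3 = 1/3
(p1 -> ((p2 | p2) | (p2 -> p1))) -> ~~p2 = 1 -> 1/3 = 1/3
(~p1 -> ~p1) <-> ((p1 -> ((p2 | p2) | (p2 -> p1))) -> ~~p2) = 1 <-> 1/3 = 1/3

1/3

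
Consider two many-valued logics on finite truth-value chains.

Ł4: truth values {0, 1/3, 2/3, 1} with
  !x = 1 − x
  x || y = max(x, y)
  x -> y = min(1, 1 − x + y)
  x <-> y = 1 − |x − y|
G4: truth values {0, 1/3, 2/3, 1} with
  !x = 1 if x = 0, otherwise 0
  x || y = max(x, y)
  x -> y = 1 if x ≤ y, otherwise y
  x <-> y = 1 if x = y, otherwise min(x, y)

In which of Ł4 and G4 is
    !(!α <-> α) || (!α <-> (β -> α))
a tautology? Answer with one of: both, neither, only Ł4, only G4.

In Ł4: at α = 1/3, β = 0 the value is 2/3 — not a tautology.
In G4: every assignment gives 1 — tautology.

only G4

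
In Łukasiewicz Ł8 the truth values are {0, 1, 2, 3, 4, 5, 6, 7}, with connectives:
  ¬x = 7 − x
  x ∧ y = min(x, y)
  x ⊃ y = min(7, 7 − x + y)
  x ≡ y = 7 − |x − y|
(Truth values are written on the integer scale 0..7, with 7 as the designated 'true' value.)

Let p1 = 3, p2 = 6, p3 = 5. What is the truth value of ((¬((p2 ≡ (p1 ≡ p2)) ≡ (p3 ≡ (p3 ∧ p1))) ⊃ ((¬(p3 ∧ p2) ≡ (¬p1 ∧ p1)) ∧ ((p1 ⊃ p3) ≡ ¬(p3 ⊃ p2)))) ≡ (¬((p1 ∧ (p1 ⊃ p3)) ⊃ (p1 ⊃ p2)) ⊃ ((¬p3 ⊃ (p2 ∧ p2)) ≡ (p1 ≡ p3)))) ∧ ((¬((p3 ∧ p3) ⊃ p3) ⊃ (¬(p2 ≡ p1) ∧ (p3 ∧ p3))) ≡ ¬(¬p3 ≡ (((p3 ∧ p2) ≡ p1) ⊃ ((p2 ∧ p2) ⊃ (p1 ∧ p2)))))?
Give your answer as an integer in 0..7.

4

p1 ≡ p2 = 3 ≡ 6 = 4
p2 ≡ (p1 ≡ p2) = 6 ≡ 4 = 5
p3 ∧ p1 = 5 ∧ 3 = 3
p3 ≡ (p3 ∧ p1) = 5 ≡ 3 = 5
(p2 ≡ (p1 ≡ p2)) ≡ (p3 ≡ (p3 ∧ p1)) = 5 ≡ 5 = 7
¬((p2 ≡ (p1 ≡ p2)) ≡ (p3 ≡ (p3 ∧ p1))) = ¬7 = 0
p3 ∧ p2 = 5 ∧ 6 = 5
¬(p3 ∧ p2) = ¬5 = 2
¬p1 = ¬3 = 4
¬p1 ∧ p1 = 4 ∧ 3 = 3
¬(p3 ∧ p2) ≡ (¬p1 ∧ p1) = 2 ≡ 3 = 6
p1 ⊃ p3 = 3 ⊃ 5 = 7
p3 ⊃ p2 = 5 ⊃ 6 = 7
¬(p3 ⊃ p2) = ¬7 = 0
(p1 ⊃ p3) ≡ ¬(p3 ⊃ p2) = 7 ≡ 0 = 0
(¬(p3 ∧ p2) ≡ (¬p1 ∧ p1)) ∧ ((p1 ⊃ p3) ≡ ¬(p3 ⊃ p2)) = 6 ∧ 0 = 0
¬((p2 ≡ (p1 ≡ p2)) ≡ (p3 ≡ (p3 ∧ p1))) ⊃ ((¬(p3 ∧ p2) ≡ (¬p1 ∧ p1)) ∧ ((p1 ⊃ p3) ≡ ¬(p3 ⊃ p2))) = 0 ⊃ 0 = 7
p1 ⊃ p3 = 3 ⊃ 5 = 7
p1 ∧ (p1 ⊃ p3) = 3 ∧ 7 = 3
p1 ⊃ p2 = 3 ⊃ 6 = 7
(p1 ∧ (p1 ⊃ p3)) ⊃ (p1 ⊃ p2) = 3 ⊃ 7 = 7
¬((p1 ∧ (p1 ⊃ p3)) ⊃ (p1 ⊃ p2)) = ¬7 = 0
¬p3 = ¬5 = 2
p2 ∧ p2 = 6 ∧ 6 = 6
¬p3 ⊃ (p2 ∧ p2) = 2 ⊃ 6 = 7
p1 ≡ p3 = 3 ≡ 5 = 5
(¬p3 ⊃ (p2 ∧ p2)) ≡ (p1 ≡ p3) = 7 ≡ 5 = 5
¬((p1 ∧ (p1 ⊃ p3)) ⊃ (p1 ⊃ p2)) ⊃ ((¬p3 ⊃ (p2 ∧ p2)) ≡ (p1 ≡ p3)) = 0 ⊃ 5 = 7
(¬((p2 ≡ (p1 ≡ p2)) ≡ (p3 ≡ (p3 ∧ p1))) ⊃ ((¬(p3 ∧ p2) ≡ (¬p1 ∧ p1)) ∧ ((p1 ⊃ p3) ≡ ¬(p3 ⊃ p2)))) ≡ (¬((p1 ∧ (p1 ⊃ p3)) ⊃ (p1 ⊃ p2)) ⊃ ((¬p3 ⊃ (p2 ∧ p2)) ≡ (p1 ≡ p3))) = 7 ≡ 7 = 7
p3 ∧ p3 = 5 ∧ 5 = 5
(p3 ∧ p3) ⊃ p3 = 5 ⊃ 5 = 7
¬((p3 ∧ p3) ⊃ p3) = ¬7 = 0
p2 ≡ p1 = 6 ≡ 3 = 4
¬(p2 ≡ p1) = ¬4 = 3
p3 ∧ p3 = 5 ∧ 5 = 5
¬(p2 ≡ p1) ∧ (p3 ∧ p3) = 3 ∧ 5 = 3
¬((p3 ∧ p3) ⊃ p3) ⊃ (¬(p2 ≡ p1) ∧ (p3 ∧ p3)) = 0 ⊃ 3 = 7
¬p3 = ¬5 = 2
p3 ∧ p2 = 5 ∧ 6 = 5
(p3 ∧ p2) ≡ p1 = 5 ≡ 3 = 5
p2 ∧ p2 = 6 ∧ 6 = 6
p1 ∧ p2 = 3 ∧ 6 = 3
(p2 ∧ p2) ⊃ (p1 ∧ p2) = 6 ⊃ 3 = 4
((p3 ∧ p2) ≡ p1) ⊃ ((p2 ∧ p2) ⊃ (p1 ∧ p2)) = 5 ⊃ 4 = 6
¬p3 ≡ (((p3 ∧ p2) ≡ p1) ⊃ ((p2 ∧ p2) ⊃ (p1 ∧ p2))) = 2 ≡ 6 = 3
¬(¬p3 ≡ (((p3 ∧ p2) ≡ p1) ⊃ ((p2 ∧ p2) ⊃ (p1 ∧ p2)))) = ¬3 = 4
(¬((p3 ∧ p3) ⊃ p3) ⊃ (¬(p2 ≡ p1) ∧ (p3 ∧ p3))) ≡ ¬(¬p3 ≡ (((p3 ∧ p2) ≡ p1) ⊃ ((p2 ∧ p2) ⊃ (p1 ∧ p2)))) = 7 ≡ 4 = 4
((¬((p2 ≡ (p1 ≡ p2)) ≡ (p3 ≡ (p3 ∧ p1))) ⊃ ((¬(p3 ∧ p2) ≡ (¬p1 ∧ p1)) ∧ ((p1 ⊃ p3) ≡ ¬(p3 ⊃ p2)))) ≡ (¬((p1 ∧ (p1 ⊃ p3)) ⊃ (p1 ⊃ p2)) ⊃ ((¬p3 ⊃ (p2 ∧ p2)) ≡ (p1 ≡ p3)))) ∧ ((¬((p3 ∧ p3) ⊃ p3) ⊃ (¬(p2 ≡ p1) ∧ (p3 ∧ p3))) ≡ ¬(¬p3 ≡ (((p3 ∧ p2) ≡ p1) ⊃ ((p2 ∧ p2) ⊃ (p1 ∧ p2))))) = 7 ∧ 4 = 4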